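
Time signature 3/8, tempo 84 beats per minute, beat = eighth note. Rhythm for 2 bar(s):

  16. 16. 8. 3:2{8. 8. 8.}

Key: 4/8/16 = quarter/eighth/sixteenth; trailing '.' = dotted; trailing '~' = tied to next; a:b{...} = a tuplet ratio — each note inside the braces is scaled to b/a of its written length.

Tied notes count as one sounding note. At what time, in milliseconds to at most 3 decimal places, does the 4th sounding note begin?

note 4 onset = 3b = 2142.857ms

1. 0.0ms @ 0 + 535.714ms (3/4)
2. 535.714ms @ 3/4 + 535.714ms (3/4)
3. 1071.429ms @ 3/2 + 1071.429ms (3/2)
4. 2142.857ms @ 3 + 714.286ms (1)
5. 2857.143ms @ 4 + 714.286ms (1)
6. 3571.429ms @ 5 + 714.286ms (1)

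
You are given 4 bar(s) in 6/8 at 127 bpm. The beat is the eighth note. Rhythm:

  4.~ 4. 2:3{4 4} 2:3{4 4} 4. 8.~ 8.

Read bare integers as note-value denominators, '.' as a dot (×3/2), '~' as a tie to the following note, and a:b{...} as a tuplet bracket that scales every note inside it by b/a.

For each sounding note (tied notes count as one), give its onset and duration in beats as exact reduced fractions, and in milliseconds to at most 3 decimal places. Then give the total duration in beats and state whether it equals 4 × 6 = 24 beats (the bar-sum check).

1) 0.0ms=0b +2834.646ms=6b
2) 2834.646ms=6b +1417.323ms=3b
3) 4251.969ms=9b +1417.323ms=3b
4) 5669.291ms=12b +1417.323ms=3b
5) 7086.614ms=15b +1417.323ms=3b
6) 8503.937ms=18b +1417.323ms=3b
7) 9921.26ms=21b +1417.323ms=3b
Σ=24b of 24 (127bpm 6/8) — PASS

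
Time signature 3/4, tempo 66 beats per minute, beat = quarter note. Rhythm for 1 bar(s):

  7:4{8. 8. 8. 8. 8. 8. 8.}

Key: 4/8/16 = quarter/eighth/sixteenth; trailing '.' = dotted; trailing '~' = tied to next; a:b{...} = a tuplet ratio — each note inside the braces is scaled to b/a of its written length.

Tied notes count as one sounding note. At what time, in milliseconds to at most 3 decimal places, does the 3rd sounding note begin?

note 3 onset = 6/7b = 779.221ms

1. 0.0ms @ 0 + 389.61ms (3/7)
2. 389.61ms @ 3/7 + 389.61ms (3/7)
3. 779.221ms @ 6/7 + 389.61ms (3/7)
4. 1168.831ms @ 9/7 + 389.61ms (3/7)
5. 1558.442ms @ 12/7 + 389.61ms (3/7)
6. 1948.052ms @ 15/7 + 389.61ms (3/7)
7. 2337.662ms @ 18/7 + 389.61ms (3/7)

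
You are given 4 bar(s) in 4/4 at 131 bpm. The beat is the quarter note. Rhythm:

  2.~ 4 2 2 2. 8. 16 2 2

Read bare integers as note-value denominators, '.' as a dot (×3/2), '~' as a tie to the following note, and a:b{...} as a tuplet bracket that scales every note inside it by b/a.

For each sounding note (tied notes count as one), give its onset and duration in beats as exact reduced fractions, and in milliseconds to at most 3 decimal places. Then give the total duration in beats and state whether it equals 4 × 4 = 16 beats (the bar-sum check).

1) 0.0ms=0b +1832.061ms=4b
2) 1832.061ms=4b +916.031ms=2b
3) 2748.092ms=6b +916.031ms=2b
4) 3664.122ms=8b +1374.046ms=3b
5) 5038.168ms=11b +343.511ms=3/4b
6) 5381.679ms=47/4b +114.504ms=1/4b
7) 5496.183ms=12b +916.031ms=2b
8) 6412.214ms=14b +916.031ms=2b
Σ=16b of 16 (131bpm 4/4) — PASS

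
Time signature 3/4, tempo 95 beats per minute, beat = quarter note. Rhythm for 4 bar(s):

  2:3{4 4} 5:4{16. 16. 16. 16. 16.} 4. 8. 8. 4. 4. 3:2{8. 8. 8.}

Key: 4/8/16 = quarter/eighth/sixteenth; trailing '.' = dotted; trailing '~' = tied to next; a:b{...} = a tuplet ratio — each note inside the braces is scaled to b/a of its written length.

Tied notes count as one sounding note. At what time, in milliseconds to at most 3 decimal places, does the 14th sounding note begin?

note 14 onset = 11b = 6947.368ms

1. 0.0ms @ 0 + 947.368ms (3/2)
2. 947.368ms @ 3/2 + 947.368ms (3/2)
3. 1894.737ms @ 3 + 189.474ms (3/10)
4. 2084.211ms @ 33/10 + 189.474ms (3/10)
5. 2273.684ms @ 18/5 + 189.474ms (3/10)
6. 2463.158ms @ 39/10 + 189.474ms (3/10)
7. 2652.632ms @ 21/5 + 189.474ms (3/10)
8. 2842.105ms @ 9/2 + 947.368ms (3/2)
9. 3789.474ms @ 6 + 473.684ms (3/4)
10. 4263.158ms @ 27/4 + 473.684ms (3/4)
11. 4736.842ms @ 15/2 + 947.368ms (3/2)
12. 5684.211ms @ 9 + 947.368ms (3/2)
13. 6631.579ms @ 21/2 + 315.789ms (1/2)
14. 6947.368ms @ 11 + 315.789ms (1/2)
15. 7263.158ms @ 23/2 + 315.789ms (1/2)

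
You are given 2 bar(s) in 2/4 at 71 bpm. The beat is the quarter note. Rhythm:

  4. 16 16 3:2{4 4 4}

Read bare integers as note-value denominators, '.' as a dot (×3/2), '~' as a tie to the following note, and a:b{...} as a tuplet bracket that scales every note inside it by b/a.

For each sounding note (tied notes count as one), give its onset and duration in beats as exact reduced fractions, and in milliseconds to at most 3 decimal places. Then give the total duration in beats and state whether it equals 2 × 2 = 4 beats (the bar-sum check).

1) 0.0ms=0b +1267.606ms=3/2b
2) 1267.606ms=3/2b +211.268ms=1/4b
3) 1478.873ms=7/4b +211.268ms=1/4b
4) 1690.141ms=2b +563.38ms=2/3b
5) 2253.521ms=8/3b +563.38ms=2/3b
6) 2816.901ms=10/3b +563.38ms=2/3b
Σ=4b of 4 (71bpm 2/4) — PASS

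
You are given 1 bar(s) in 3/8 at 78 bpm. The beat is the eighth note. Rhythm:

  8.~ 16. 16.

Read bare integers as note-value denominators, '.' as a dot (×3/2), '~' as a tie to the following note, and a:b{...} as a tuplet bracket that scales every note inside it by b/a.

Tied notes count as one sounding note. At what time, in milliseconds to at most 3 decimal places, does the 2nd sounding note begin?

note 2 onset = 9/4b = 1730.769ms

1. 0.0ms @ 0 + 1730.769ms (9/4)
2. 1730.769ms @ 9/4 + 576.923ms (3/4)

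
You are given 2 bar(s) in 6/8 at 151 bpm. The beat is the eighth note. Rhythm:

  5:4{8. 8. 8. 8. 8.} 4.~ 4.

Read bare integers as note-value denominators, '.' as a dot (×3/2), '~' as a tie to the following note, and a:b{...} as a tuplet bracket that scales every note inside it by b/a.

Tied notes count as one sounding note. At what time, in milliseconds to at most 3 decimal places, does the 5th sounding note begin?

1. 0.0ms @ 0 + 476.821ms (6/5)
2. 476.821ms @ 6/5 + 476.821ms (6/5)
3. 953.642ms @ 12/5 + 476.821ms (6/5)
4. 1430.464ms @ 18/5 + 476.821ms (6/5)
5. 1907.285ms @ 24/5 + 476.821ms (6/5)
6. 2384.106ms @ 6 + 2384.106ms (6)

note 5 onset = 24/5b = 1907.285ms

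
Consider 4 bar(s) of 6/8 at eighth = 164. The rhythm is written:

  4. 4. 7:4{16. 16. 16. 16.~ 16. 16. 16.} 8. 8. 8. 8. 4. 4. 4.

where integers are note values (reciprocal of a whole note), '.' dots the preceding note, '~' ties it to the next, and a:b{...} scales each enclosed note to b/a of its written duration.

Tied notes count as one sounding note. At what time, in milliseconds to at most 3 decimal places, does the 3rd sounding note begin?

note 3 onset = 6b = 2195.122ms

1. 0.0ms @ 0 + 1097.561ms (3)
2. 1097.561ms @ 3 + 1097.561ms (3)
3. 2195.122ms @ 6 + 156.794ms (3/7)
4. 2351.916ms @ 45/7 + 156.794ms (3/7)
5. 2508.711ms @ 48/7 + 156.794ms (3/7)
6. 2665.505ms @ 51/7 + 313.589ms (6/7)
7. 2979.094ms @ 57/7 + 156.794ms (3/7)
8. 3135.889ms @ 60/7 + 156.794ms (3/7)
9. 3292.683ms @ 9 + 548.78ms (3/2)
10. 3841.463ms @ 21/2 + 548.78ms (3/2)
11. 4390.244ms @ 12 + 548.78ms (3/2)
12. 4939.024ms @ 27/2 + 548.78ms (3/2)
13. 5487.805ms @ 15 + 1097.561ms (3)
14. 6585.366ms @ 18 + 1097.561ms (3)
15. 7682.927ms @ 21 + 1097.561ms (3)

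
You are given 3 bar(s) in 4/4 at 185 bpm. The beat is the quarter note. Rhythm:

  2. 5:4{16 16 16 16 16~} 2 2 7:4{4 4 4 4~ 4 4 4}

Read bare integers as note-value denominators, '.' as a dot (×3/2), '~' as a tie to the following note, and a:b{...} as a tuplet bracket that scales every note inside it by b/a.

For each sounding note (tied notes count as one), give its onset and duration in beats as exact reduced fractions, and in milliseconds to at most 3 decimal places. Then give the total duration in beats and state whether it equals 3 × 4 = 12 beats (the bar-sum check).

1) 0.0ms=0b +972.973ms=3b
2) 972.973ms=3b +64.865ms=1/5b
3) 1037.838ms=16/5b +64.865ms=1/5b
4) 1102.703ms=17/5b +64.865ms=1/5b
5) 1167.568ms=18/5b +64.865ms=1/5b
6) 1232.432ms=19/5b +713.514ms=11/5b
7) 1945.946ms=6b +648.649ms=2b
8) 2594.595ms=8b +185.328ms=4/7b
9) 2779.923ms=60/7b +185.328ms=4/7b
10) 2965.251ms=64/7b +185.328ms=4/7b
11) 3150.579ms=68/7b +370.656ms=8/7b
12) 3521.236ms=76/7b +185.328ms=4/7b
13) 3706.564ms=80/7b +185.328ms=4/7b
Σ=12b of 12 (185bpm 4/4) — PASS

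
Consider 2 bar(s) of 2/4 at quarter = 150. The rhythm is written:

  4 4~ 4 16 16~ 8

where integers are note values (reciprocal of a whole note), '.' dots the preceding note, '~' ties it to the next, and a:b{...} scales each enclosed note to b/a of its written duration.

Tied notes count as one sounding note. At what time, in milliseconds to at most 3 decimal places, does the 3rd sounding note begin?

note 3 onset = 3b = 1200.0ms

1. 0.0ms @ 0 + 400.0ms (1)
2. 400.0ms @ 1 + 800.0ms (2)
3. 1200.0ms @ 3 + 100.0ms (1/4)
4. 1300.0ms @ 13/4 + 300.0ms (3/4)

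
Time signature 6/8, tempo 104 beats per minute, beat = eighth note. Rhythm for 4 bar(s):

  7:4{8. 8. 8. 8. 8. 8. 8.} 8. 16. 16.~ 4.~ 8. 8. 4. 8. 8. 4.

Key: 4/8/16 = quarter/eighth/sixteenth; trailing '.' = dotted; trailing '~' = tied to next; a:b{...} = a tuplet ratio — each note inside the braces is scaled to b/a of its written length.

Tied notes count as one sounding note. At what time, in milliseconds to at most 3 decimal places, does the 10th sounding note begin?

1. 0.0ms @ 0 + 494.505ms (6/7)
2. 494.505ms @ 6/7 + 494.505ms (6/7)
3. 989.011ms @ 12/7 + 494.505ms (6/7)
4. 1483.516ms @ 18/7 + 494.505ms (6/7)
5. 1978.022ms @ 24/7 + 494.505ms (6/7)
6. 2472.527ms @ 30/7 + 494.505ms (6/7)
7. 2967.033ms @ 36/7 + 494.505ms (6/7)
8. 3461.538ms @ 6 + 865.385ms (3/2)
9. 4326.923ms @ 15/2 + 432.692ms (3/4)
10. 4759.615ms @ 33/4 + 3028.846ms (21/4)
11. 7788.462ms @ 27/2 + 865.385ms (3/2)
12. 8653.846ms @ 15 + 1730.769ms (3)
13. 10384.615ms @ 18 + 865.385ms (3/2)
14. 11250.0ms @ 39/2 + 865.385ms (3/2)
15. 12115.385ms @ 21 + 1730.769ms (3)

note 10 onset = 33/4b = 4759.615ms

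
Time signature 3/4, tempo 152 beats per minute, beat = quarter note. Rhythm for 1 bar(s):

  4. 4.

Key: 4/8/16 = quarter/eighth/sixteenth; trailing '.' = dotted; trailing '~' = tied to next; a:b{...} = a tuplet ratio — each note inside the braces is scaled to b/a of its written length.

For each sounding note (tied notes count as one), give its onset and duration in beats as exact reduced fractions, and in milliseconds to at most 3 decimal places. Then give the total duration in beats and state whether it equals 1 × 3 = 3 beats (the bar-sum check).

1) 0.0ms=0b +592.105ms=3/2b
2) 592.105ms=3/2b +592.105ms=3/2b
Σ=3b of 3 (152bpm 3/4) — PASS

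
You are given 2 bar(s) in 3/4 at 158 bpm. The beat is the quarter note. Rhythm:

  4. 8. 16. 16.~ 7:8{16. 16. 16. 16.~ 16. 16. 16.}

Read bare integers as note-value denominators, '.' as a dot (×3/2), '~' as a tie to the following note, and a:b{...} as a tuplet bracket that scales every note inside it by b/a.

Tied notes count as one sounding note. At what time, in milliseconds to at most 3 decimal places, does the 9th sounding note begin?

note 9 onset = 39/7b = 2115.732ms

1. 0.0ms @ 0 + 569.62ms (3/2)
2. 569.62ms @ 3/2 + 284.81ms (3/4)
3. 854.43ms @ 9/4 + 142.405ms (3/8)
4. 996.835ms @ 21/8 + 305.154ms (45/56)
5. 1301.989ms @ 24/7 + 162.749ms (3/7)
6. 1464.738ms @ 27/7 + 162.749ms (3/7)
7. 1627.486ms @ 30/7 + 325.497ms (6/7)
8. 1952.984ms @ 36/7 + 162.749ms (3/7)
9. 2115.732ms @ 39/7 + 162.749ms (3/7)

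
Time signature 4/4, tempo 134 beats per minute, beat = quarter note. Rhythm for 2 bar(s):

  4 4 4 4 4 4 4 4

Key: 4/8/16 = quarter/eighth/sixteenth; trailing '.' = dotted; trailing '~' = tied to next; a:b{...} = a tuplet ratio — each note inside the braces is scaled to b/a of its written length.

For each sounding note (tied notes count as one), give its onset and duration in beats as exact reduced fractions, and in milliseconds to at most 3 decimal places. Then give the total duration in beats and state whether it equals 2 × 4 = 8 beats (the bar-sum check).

1) 0.0ms=0b +447.761ms=1b
2) 447.761ms=1b +447.761ms=1b
3) 895.522ms=2b +447.761ms=1b
4) 1343.284ms=3b +447.761ms=1b
5) 1791.045ms=4b +447.761ms=1b
6) 2238.806ms=5b +447.761ms=1b
7) 2686.567ms=6b +447.761ms=1b
8) 3134.328ms=7b +447.761ms=1b
Σ=8b of 8 (134bpm 4/4) — PASS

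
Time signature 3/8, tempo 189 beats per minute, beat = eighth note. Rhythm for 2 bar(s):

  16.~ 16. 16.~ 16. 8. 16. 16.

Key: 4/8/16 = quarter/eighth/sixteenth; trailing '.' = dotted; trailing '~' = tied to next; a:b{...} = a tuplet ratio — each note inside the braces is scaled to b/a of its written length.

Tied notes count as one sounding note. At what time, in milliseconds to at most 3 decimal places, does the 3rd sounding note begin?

note 3 onset = 3b = 952.381ms

1. 0.0ms @ 0 + 476.19ms (3/2)
2. 476.19ms @ 3/2 + 476.19ms (3/2)
3. 952.381ms @ 3 + 476.19ms (3/2)
4. 1428.571ms @ 9/2 + 238.095ms (3/4)
5. 1666.667ms @ 21/4 + 238.095ms (3/4)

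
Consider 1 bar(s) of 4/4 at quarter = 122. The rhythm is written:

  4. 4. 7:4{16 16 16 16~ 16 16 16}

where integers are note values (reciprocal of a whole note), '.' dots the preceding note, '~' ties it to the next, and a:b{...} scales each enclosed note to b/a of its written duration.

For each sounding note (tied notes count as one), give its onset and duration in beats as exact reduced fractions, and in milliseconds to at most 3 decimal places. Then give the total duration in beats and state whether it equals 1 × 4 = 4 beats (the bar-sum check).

1) 0.0ms=0b +737.705ms=3/2b
2) 737.705ms=3/2b +737.705ms=3/2b
3) 1475.41ms=3b +70.258ms=1/7b
4) 1545.667ms=22/7b +70.258ms=1/7b
5) 1615.925ms=23/7b +70.258ms=1/7b
6) 1686.183ms=24/7b +140.515ms=2/7b
7) 1826.698ms=26/7b +70.258ms=1/7b
8) 1896.956ms=27/7b +70.258ms=1/7b
Σ=4b of 4 (122bpm 4/4) — PASS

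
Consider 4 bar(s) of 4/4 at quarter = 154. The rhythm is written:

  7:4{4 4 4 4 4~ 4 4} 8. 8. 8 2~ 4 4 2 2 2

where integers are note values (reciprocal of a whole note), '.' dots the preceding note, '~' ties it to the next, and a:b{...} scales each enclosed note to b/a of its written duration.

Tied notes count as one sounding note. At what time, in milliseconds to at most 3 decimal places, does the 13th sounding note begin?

note 13 onset = 12b = 4675.325ms

1. 0.0ms @ 0 + 222.635ms (4/7)
2. 222.635ms @ 4/7 + 222.635ms (4/7)
3. 445.269ms @ 8/7 + 222.635ms (4/7)
4. 667.904ms @ 12/7 + 222.635ms (4/7)
5. 890.538ms @ 16/7 + 445.269ms (8/7)
6. 1335.807ms @ 24/7 + 222.635ms (4/7)
7. 1558.442ms @ 4 + 292.208ms (3/4)
8. 1850.649ms @ 19/4 + 292.208ms (3/4)
9. 2142.857ms @ 11/2 + 194.805ms (1/2)
10. 2337.662ms @ 6 + 1168.831ms (3)
11. 3506.494ms @ 9 + 389.61ms (1)
12. 3896.104ms @ 10 + 779.221ms (2)
13. 4675.325ms @ 12 + 779.221ms (2)
14. 5454.545ms @ 14 + 779.221ms (2)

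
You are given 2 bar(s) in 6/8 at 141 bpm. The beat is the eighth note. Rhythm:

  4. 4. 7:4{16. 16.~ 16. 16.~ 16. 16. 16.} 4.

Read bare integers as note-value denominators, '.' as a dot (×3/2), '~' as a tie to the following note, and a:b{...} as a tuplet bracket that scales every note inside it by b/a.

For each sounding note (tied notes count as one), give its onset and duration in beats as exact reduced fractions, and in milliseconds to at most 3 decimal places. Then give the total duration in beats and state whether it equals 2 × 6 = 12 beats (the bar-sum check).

1) 0.0ms=0b +1276.596ms=3b
2) 1276.596ms=3b +1276.596ms=3b
3) 2553.191ms=6b +182.371ms=3/7b
4) 2735.562ms=45/7b +364.742ms=6/7b
5) 3100.304ms=51/7b +364.742ms=6/7b
6) 3465.046ms=57/7b +182.371ms=3/7b
7) 3647.416ms=60/7b +182.371ms=3/7b
8) 3829.787ms=9b +1276.596ms=3b
Σ=12b of 12 (141bpm 6/8) — PASS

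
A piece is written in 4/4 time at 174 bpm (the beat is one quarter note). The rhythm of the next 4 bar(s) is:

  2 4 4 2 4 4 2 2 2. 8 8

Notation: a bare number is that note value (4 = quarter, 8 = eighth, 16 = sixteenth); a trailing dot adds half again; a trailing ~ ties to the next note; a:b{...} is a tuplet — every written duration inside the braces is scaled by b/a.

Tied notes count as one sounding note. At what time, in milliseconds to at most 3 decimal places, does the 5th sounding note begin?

note 5 onset = 6b = 2068.966ms

1. 0.0ms @ 0 + 689.655ms (2)
2. 689.655ms @ 2 + 344.828ms (1)
3. 1034.483ms @ 3 + 344.828ms (1)
4. 1379.31ms @ 4 + 689.655ms (2)
5. 2068.966ms @ 6 + 344.828ms (1)
6. 2413.793ms @ 7 + 344.828ms (1)
7. 2758.621ms @ 8 + 689.655ms (2)
8. 3448.276ms @ 10 + 689.655ms (2)
9. 4137.931ms @ 12 + 1034.483ms (3)
10. 5172.414ms @ 15 + 172.414ms (1/2)
11. 5344.828ms @ 31/2 + 172.414ms (1/2)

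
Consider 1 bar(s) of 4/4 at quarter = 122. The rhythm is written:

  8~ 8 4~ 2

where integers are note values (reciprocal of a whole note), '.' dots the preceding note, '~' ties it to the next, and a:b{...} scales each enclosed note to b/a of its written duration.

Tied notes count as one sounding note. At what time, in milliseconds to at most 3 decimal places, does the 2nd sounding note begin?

1. 0.0ms @ 0 + 491.803ms (1)
2. 491.803ms @ 1 + 1475.41ms (3)

note 2 onset = 1b = 491.803ms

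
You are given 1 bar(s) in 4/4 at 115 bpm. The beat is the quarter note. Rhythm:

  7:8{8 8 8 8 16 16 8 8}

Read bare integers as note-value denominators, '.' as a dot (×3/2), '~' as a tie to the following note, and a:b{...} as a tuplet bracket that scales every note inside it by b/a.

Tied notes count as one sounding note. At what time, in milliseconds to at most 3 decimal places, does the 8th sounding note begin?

note 8 onset = 24/7b = 1788.82ms

1. 0.0ms @ 0 + 298.137ms (4/7)
2. 298.137ms @ 4/7 + 298.137ms (4/7)
3. 596.273ms @ 8/7 + 298.137ms (4/7)
4. 894.41ms @ 12/7 + 298.137ms (4/7)
5. 1192.547ms @ 16/7 + 149.068ms (2/7)
6. 1341.615ms @ 18/7 + 149.068ms (2/7)
7. 1490.683ms @ 20/7 + 298.137ms (4/7)
8. 1788.82ms @ 24/7 + 298.137ms (4/7)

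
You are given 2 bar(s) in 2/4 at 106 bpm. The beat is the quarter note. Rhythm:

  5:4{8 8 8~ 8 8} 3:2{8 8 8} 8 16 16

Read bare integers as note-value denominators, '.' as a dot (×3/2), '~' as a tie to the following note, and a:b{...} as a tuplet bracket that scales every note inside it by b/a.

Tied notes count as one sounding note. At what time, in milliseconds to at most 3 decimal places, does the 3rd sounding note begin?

1. 0.0ms @ 0 + 226.415ms (2/5)
2. 226.415ms @ 2/5 + 226.415ms (2/5)
3. 452.83ms @ 4/5 + 452.83ms (4/5)
4. 905.66ms @ 8/5 + 226.415ms (2/5)
5. 1132.075ms @ 2 + 188.679ms (1/3)
6. 1320.755ms @ 7/3 + 188.679ms (1/3)
7. 1509.434ms @ 8/3 + 188.679ms (1/3)
8. 1698.113ms @ 3 + 283.019ms (1/2)
9. 1981.132ms @ 7/2 + 141.509ms (1/4)
10. 2122.642ms @ 15/4 + 141.509ms (1/4)

note 3 onset = 4/5b = 452.83ms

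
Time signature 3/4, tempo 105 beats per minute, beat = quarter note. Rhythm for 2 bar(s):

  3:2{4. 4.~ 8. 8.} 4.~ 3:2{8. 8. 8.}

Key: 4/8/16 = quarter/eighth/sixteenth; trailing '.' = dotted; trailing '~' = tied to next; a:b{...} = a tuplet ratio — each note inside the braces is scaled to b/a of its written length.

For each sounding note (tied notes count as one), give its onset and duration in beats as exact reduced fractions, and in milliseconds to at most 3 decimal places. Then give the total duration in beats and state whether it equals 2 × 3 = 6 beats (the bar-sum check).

1) 0.0ms=0b +571.429ms=1b
2) 571.429ms=1b +857.143ms=3/2b
3) 1428.571ms=5/2b +285.714ms=1/2b
4) 1714.286ms=3b +1142.857ms=2b
5) 2857.143ms=5b +285.714ms=1/2b
6) 3142.857ms=11/2b +285.714ms=1/2b
Σ=6b of 6 (105bpm 3/4) — PASS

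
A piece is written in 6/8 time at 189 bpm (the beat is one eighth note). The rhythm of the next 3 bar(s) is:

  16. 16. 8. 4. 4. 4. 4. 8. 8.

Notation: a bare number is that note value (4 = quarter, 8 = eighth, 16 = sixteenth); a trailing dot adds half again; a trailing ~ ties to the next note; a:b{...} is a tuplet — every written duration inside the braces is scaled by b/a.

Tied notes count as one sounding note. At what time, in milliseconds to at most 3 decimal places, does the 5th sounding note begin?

1. 0.0ms @ 0 + 238.095ms (3/4)
2. 238.095ms @ 3/4 + 238.095ms (3/4)
3. 476.19ms @ 3/2 + 476.19ms (3/2)
4. 952.381ms @ 3 + 952.381ms (3)
5. 1904.762ms @ 6 + 952.381ms (3)
6. 2857.143ms @ 9 + 952.381ms (3)
7. 3809.524ms @ 12 + 952.381ms (3)
8. 4761.905ms @ 15 + 476.19ms (3/2)
9. 5238.095ms @ 33/2 + 476.19ms (3/2)

note 5 onset = 6b = 1904.762ms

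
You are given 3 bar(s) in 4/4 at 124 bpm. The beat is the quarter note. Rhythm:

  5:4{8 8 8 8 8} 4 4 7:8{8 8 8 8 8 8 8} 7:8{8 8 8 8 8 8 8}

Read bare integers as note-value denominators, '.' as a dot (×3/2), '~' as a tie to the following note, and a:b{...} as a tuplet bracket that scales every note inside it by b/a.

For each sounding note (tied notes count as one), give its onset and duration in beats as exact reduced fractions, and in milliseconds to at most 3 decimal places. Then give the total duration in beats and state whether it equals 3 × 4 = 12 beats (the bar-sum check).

1) 0.0ms=0b +193.548ms=2/5b
2) 193.548ms=2/5b +193.548ms=2/5b
3) 387.097ms=4/5b +193.548ms=2/5b
4) 580.645ms=6/5b +193.548ms=2/5b
5) 774.194ms=8/5b +193.548ms=2/5b
6) 967.742ms=2b +483.871ms=1b
7) 1451.613ms=3b +483.871ms=1b
8) 1935.484ms=4b +276.498ms=4/7b
9) 2211.982ms=32/7b +276.498ms=4/7b
10) 2488.479ms=36/7b +276.498ms=4/7b
11) 2764.977ms=40/7b +276.498ms=4/7b
12) 3041.475ms=44/7b +276.498ms=4/7b
13) 3317.972ms=48/7b +276.498ms=4/7b
14) 3594.47ms=52/7b +276.498ms=4/7b
15) 3870.968ms=8b +276.498ms=4/7b
16) 4147.465ms=60/7b +276.498ms=4/7b
17) 4423.963ms=64/7b +276.498ms=4/7b
18) 4700.461ms=68/7b +276.498ms=4/7b
19) 4976.959ms=72/7b +276.498ms=4/7b
20) 5253.456ms=76/7b +276.498ms=4/7b
21) 5529.954ms=80/7b +276.498ms=4/7b
Σ=12b of 12 (124bpm 4/4) — PASS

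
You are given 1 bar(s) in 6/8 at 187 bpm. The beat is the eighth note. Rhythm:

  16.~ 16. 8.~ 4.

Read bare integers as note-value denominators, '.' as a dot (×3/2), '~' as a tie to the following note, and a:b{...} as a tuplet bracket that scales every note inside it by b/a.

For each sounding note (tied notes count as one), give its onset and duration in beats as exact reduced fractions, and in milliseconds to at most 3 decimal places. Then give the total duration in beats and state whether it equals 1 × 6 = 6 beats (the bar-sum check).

1) 0.0ms=0b +481.283ms=3/2b
2) 481.283ms=3/2b +1443.85ms=9/2b
Σ=6b of 6 (187bpm 6/8) — PASS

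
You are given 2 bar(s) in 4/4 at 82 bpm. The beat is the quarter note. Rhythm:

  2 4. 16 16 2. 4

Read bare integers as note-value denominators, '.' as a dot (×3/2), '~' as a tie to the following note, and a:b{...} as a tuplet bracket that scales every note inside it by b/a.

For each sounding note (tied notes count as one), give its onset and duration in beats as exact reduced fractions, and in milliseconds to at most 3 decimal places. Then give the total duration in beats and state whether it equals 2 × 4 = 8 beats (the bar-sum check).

1) 0.0ms=0b +1463.415ms=2b
2) 1463.415ms=2b +1097.561ms=3/2b
3) 2560.976ms=7/2b +182.927ms=1/4b
4) 2743.902ms=15/4b +182.927ms=1/4b
5) 2926.829ms=4b +2195.122ms=3b
6) 5121.951ms=7b +731.707ms=1b
Σ=8b of 8 (82bpm 4/4) — PASS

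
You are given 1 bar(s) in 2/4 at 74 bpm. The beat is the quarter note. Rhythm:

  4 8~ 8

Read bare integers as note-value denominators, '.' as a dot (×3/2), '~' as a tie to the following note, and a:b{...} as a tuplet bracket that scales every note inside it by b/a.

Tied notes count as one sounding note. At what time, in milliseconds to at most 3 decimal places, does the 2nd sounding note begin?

note 2 onset = 1b = 810.811ms

1. 0.0ms @ 0 + 810.811ms (1)
2. 810.811ms @ 1 + 810.811ms (1)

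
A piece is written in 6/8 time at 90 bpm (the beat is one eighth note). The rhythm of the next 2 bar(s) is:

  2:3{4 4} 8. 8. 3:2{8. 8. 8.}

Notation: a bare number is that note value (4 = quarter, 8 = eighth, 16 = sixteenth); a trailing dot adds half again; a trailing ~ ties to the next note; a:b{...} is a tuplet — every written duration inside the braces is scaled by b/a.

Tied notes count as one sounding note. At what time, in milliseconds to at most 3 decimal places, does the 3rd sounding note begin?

1. 0.0ms @ 0 + 2000.0ms (3)
2. 2000.0ms @ 3 + 2000.0ms (3)
3. 4000.0ms @ 6 + 1000.0ms (3/2)
4. 5000.0ms @ 15/2 + 1000.0ms (3/2)
5. 6000.0ms @ 9 + 666.667ms (1)
6. 6666.667ms @ 10 + 666.667ms (1)
7. 7333.333ms @ 11 + 666.667ms (1)

note 3 onset = 6b = 4000.0ms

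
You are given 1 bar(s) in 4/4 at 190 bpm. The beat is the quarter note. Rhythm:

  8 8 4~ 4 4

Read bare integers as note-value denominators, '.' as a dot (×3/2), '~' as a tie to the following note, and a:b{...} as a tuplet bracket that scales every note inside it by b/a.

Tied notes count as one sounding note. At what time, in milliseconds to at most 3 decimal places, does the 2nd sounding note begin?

1. 0.0ms @ 0 + 157.895ms (1/2)
2. 157.895ms @ 1/2 + 157.895ms (1/2)
3. 315.789ms @ 1 + 631.579ms (2)
4. 947.368ms @ 3 + 315.789ms (1)

note 2 onset = 1/2b = 157.895ms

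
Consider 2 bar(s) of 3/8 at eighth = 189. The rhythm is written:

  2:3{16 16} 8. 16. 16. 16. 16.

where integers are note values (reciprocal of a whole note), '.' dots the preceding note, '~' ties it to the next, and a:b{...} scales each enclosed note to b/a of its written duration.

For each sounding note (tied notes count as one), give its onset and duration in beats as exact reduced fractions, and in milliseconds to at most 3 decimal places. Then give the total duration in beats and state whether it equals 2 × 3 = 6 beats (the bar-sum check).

1) 0.0ms=0b +238.095ms=3/4b
2) 238.095ms=3/4b +238.095ms=3/4b
3) 476.19ms=3/2b +476.19ms=3/2b
4) 952.381ms=3b +238.095ms=3/4b
5) 1190.476ms=15/4b +238.095ms=3/4b
6) 1428.571ms=9/2b +238.095ms=3/4b
7) 1666.667ms=21/4b +238.095ms=3/4b
Σ=6b of 6 (189bpm 3/8) — PASS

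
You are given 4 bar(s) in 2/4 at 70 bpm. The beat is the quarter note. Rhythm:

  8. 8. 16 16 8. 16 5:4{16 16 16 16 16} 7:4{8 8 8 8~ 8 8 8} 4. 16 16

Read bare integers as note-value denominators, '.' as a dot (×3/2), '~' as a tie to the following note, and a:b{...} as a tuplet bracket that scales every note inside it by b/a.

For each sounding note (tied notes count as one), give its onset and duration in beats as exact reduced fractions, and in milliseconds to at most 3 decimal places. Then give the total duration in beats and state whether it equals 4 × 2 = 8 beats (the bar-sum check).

1) 0.0ms=0b +642.857ms=3/4b
2) 642.857ms=3/4b +642.857ms=3/4b
3) 1285.714ms=3/2b +214.286ms=1/4b
4) 1500.0ms=7/4b +214.286ms=1/4b
5) 1714.286ms=2b +642.857ms=3/4b
6) 2357.143ms=11/4b +214.286ms=1/4b
7) 2571.429ms=3b +171.429ms=1/5b
8) 2742.857ms=16/5b +171.429ms=1/5b
9) 2914.286ms=17/5b +171.429ms=1/5b
10) 3085.714ms=18/5b +171.429ms=1/5b
11) 3257.143ms=19/5b +171.429ms=1/5b
12) 3428.571ms=4b +244.898ms=2/7b
13) 3673.469ms=30/7b +244.898ms=2/7b
14) 3918.367ms=32/7b +244.898ms=2/7b
15) 4163.265ms=34/7b +489.796ms=4/7b
16) 4653.061ms=38/7b +244.898ms=2/7b
17) 4897.959ms=40/7b +244.898ms=2/7b
18) 5142.857ms=6b +1285.714ms=3/2b
19) 6428.571ms=15/2b +214.286ms=1/4b
20) 6642.857ms=31/4b +214.286ms=1/4b
Σ=8b of 8 (70bpm 2/4) — PASS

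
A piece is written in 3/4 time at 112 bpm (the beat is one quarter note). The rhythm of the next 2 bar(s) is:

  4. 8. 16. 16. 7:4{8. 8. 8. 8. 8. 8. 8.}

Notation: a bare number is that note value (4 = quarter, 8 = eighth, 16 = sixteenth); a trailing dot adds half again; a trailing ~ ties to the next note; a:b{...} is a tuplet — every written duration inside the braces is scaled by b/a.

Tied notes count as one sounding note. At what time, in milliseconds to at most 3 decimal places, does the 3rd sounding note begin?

1. 0.0ms @ 0 + 803.571ms (3/2)
2. 803.571ms @ 3/2 + 401.786ms (3/4)
3. 1205.357ms @ 9/4 + 200.893ms (3/8)
4. 1406.25ms @ 21/8 + 200.893ms (3/8)
5. 1607.143ms @ 3 + 229.592ms (3/7)
6. 1836.735ms @ 24/7 + 229.592ms (3/7)
7. 2066.327ms @ 27/7 + 229.592ms (3/7)
8. 2295.918ms @ 30/7 + 229.592ms (3/7)
9. 2525.51ms @ 33/7 + 229.592ms (3/7)
10. 2755.102ms @ 36/7 + 229.592ms (3/7)
11. 2984.694ms @ 39/7 + 229.592ms (3/7)

note 3 onset = 9/4b = 1205.357ms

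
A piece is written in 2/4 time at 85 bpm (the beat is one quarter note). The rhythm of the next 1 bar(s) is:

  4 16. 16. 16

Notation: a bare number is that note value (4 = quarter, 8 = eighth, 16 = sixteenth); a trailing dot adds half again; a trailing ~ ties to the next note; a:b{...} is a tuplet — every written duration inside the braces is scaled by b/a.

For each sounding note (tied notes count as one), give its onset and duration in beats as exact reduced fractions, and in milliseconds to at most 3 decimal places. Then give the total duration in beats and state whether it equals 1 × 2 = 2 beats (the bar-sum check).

1) 0.0ms=0b +705.882ms=1b
2) 705.882ms=1b +264.706ms=3/8b
3) 970.588ms=11/8b +264.706ms=3/8b
4) 1235.294ms=7/4b +176.471ms=1/4b
Σ=2b of 2 (85bpm 2/4) — PASS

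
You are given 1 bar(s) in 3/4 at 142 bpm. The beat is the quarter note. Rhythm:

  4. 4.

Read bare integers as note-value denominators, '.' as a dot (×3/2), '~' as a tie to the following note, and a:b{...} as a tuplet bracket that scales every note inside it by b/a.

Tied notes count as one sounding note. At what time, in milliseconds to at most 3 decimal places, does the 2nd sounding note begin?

1. 0.0ms @ 0 + 633.803ms (3/2)
2. 633.803ms @ 3/2 + 633.803ms (3/2)

note 2 onset = 3/2b = 633.803ms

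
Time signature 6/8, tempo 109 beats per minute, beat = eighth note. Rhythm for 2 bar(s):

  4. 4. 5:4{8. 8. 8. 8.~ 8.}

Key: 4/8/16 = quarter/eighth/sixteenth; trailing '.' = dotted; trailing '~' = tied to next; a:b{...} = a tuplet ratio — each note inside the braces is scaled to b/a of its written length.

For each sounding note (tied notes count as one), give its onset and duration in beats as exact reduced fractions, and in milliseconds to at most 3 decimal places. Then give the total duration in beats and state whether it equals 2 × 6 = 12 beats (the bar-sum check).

1) 0.0ms=0b +1651.376ms=3b
2) 1651.376ms=3b +1651.376ms=3b
3) 3302.752ms=6b +660.55ms=6/5b
4) 3963.303ms=36/5b +660.55ms=6/5b
5) 4623.853ms=42/5b +660.55ms=6/5b
6) 5284.404ms=48/5b +1321.101ms=12/5b
Σ=12b of 12 (109bpm 6/8) — PASS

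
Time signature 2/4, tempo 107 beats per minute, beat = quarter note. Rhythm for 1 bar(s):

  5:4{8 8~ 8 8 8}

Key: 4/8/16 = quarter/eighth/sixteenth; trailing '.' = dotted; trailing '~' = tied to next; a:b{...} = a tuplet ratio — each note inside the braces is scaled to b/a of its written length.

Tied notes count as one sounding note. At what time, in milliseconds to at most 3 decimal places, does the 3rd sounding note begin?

note 3 onset = 6/5b = 672.897ms

1. 0.0ms @ 0 + 224.299ms (2/5)
2. 224.299ms @ 2/5 + 448.598ms (4/5)
3. 672.897ms @ 6/5 + 224.299ms (2/5)
4. 897.196ms @ 8/5 + 224.299ms (2/5)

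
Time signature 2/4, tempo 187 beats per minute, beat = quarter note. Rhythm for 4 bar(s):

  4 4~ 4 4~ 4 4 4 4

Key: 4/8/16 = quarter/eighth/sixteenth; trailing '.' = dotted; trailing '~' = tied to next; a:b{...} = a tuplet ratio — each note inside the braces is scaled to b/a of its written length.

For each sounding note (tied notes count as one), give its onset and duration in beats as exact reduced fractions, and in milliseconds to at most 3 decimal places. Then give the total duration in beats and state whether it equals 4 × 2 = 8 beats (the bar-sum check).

1) 0.0ms=0b +320.856ms=1b
2) 320.856ms=1b +641.711ms=2b
3) 962.567ms=3b +641.711ms=2b
4) 1604.278ms=5b +320.856ms=1b
5) 1925.134ms=6b +320.856ms=1b
6) 2245.989ms=7b +320.856ms=1b
Σ=8b of 8 (187bpm 2/4) — PASS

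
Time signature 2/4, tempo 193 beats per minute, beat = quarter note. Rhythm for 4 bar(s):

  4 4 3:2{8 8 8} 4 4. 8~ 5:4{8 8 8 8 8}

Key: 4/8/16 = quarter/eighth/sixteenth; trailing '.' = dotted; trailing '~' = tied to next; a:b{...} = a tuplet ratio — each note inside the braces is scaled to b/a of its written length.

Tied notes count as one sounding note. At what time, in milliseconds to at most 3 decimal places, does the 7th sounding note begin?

note 7 onset = 4b = 1243.523ms

1. 0.0ms @ 0 + 310.881ms (1)
2. 310.881ms @ 1 + 310.881ms (1)
3. 621.762ms @ 2 + 103.627ms (1/3)
4. 725.389ms @ 7/3 + 103.627ms (1/3)
5. 829.016ms @ 8/3 + 103.627ms (1/3)
6. 932.642ms @ 3 + 310.881ms (1)
7. 1243.523ms @ 4 + 466.321ms (3/2)
8. 1709.845ms @ 11/2 + 279.793ms (9/10)
9. 1989.637ms @ 32/5 + 124.352ms (2/5)
10. 2113.99ms @ 34/5 + 124.352ms (2/5)
11. 2238.342ms @ 36/5 + 124.352ms (2/5)
12. 2362.694ms @ 38/5 + 124.352ms (2/5)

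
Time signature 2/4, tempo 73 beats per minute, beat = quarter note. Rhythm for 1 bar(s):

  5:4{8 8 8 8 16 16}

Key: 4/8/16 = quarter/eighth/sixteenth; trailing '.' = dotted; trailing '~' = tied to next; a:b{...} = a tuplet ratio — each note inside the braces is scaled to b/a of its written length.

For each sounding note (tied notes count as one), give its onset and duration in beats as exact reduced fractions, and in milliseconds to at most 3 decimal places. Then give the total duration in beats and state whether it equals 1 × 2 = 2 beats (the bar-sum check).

1) 0.0ms=0b +328.767ms=2/5b
2) 328.767ms=2/5b +328.767ms=2/5b
3) 657.534ms=4/5b +328.767ms=2/5b
4) 986.301ms=6/5b +328.767ms=2/5b
5) 1315.068ms=8/5b +164.384ms=1/5b
6) 1479.452ms=9/5b +164.384ms=1/5b
Σ=2b of 2 (73bpm 2/4) — PASS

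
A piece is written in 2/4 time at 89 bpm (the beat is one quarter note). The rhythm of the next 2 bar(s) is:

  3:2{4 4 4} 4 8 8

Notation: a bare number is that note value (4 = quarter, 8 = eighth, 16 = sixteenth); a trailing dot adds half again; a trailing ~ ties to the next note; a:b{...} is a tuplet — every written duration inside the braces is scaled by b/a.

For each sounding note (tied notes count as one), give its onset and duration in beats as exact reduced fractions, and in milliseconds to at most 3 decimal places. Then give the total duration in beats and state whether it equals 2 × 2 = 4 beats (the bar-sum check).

1) 0.0ms=0b +449.438ms=2/3b
2) 449.438ms=2/3b +449.438ms=2/3b
3) 898.876ms=4/3b +449.438ms=2/3b
4) 1348.315ms=2b +674.157ms=1b
5) 2022.472ms=3b +337.079ms=1/2b
6) 2359.551ms=7/2b +337.079ms=1/2b
Σ=4b of 4 (89bpm 2/4) — PASS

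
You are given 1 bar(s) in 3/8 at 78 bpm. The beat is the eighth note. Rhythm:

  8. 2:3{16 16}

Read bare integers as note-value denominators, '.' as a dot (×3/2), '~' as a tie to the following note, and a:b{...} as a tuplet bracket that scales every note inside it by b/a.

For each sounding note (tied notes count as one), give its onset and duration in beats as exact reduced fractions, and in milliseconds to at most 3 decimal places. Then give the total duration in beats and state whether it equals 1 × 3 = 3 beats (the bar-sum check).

1) 0.0ms=0b +1153.846ms=3/2b
2) 1153.846ms=3/2b +576.923ms=3/4b
3) 1730.769ms=9/4b +576.923ms=3/4b
Σ=3b of 3 (78bpm 3/8) — PASS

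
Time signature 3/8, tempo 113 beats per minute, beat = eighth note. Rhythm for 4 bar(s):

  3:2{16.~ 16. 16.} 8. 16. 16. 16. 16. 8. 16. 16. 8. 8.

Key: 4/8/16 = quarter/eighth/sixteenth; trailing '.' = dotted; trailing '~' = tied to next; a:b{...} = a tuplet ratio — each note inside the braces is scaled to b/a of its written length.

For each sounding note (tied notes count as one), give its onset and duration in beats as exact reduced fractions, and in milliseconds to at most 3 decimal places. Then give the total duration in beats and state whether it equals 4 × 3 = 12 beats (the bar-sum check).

1) 0.0ms=0b +530.973ms=1b
2) 530.973ms=1b +265.487ms=1/2b
3) 796.46ms=3/2b +796.46ms=3/2b
4) 1592.92ms=3b +398.23ms=3/4b
5) 1991.15ms=15/4b +398.23ms=3/4b
6) 2389.381ms=9/2b +398.23ms=3/4b
7) 2787.611ms=21/4b +398.23ms=3/4b
8) 3185.841ms=6b +796.46ms=3/2b
9) 3982.301ms=15/2b +398.23ms=3/4b
10) 4380.531ms=33/4b +398.23ms=3/4b
11) 4778.761ms=9b +796.46ms=3/2b
12) 5575.221ms=21/2b +796.46ms=3/2b
Σ=12b of 12 (113bpm 3/8) — PASS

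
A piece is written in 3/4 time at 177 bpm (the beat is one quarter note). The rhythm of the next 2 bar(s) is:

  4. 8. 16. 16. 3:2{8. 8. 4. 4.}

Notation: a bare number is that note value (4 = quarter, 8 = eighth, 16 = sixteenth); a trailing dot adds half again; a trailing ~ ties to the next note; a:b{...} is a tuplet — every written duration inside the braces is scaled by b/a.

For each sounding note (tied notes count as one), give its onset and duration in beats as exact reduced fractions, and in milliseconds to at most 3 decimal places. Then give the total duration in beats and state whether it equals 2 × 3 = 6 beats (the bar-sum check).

1) 0.0ms=0b +508.475ms=3/2b
2) 508.475ms=3/2b +254.237ms=3/4b
3) 762.712ms=9/4b +127.119ms=3/8b
4) 889.831ms=21/8b +127.119ms=3/8b
5) 1016.949ms=3b +169.492ms=1/2b
6) 1186.441ms=7/2b +169.492ms=1/2b
7) 1355.932ms=4b +338.983ms=1b
8) 1694.915ms=5b +338.983ms=1b
Σ=6b of 6 (177bpm 3/4) — PASS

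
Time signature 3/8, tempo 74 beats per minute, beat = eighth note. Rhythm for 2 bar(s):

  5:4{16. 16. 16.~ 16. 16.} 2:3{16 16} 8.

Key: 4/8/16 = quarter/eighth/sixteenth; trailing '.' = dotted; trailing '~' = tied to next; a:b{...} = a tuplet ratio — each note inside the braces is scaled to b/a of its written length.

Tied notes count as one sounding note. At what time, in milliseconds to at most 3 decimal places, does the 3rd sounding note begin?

1. 0.0ms @ 0 + 486.486ms (3/5)
2. 486.486ms @ 3/5 + 486.486ms (3/5)
3. 972.973ms @ 6/5 + 972.973ms (6/5)
4. 1945.946ms @ 12/5 + 486.486ms (3/5)
5. 2432.432ms @ 3 + 608.108ms (3/4)
6. 3040.541ms @ 15/4 + 608.108ms (3/4)
7. 3648.649ms @ 9/2 + 1216.216ms (3/2)

note 3 onset = 6/5b = 972.973ms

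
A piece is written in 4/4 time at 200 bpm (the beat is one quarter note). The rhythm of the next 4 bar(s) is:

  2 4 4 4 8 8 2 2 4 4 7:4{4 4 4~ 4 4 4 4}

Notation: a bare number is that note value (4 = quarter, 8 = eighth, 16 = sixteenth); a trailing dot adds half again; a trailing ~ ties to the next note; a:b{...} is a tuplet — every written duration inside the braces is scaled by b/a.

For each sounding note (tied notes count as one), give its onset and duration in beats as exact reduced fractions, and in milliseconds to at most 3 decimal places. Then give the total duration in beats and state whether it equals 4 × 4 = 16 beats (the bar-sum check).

1) 0.0ms=0b +600.0ms=2b
2) 600.0ms=2b +300.0ms=1b
3) 900.0ms=3b +300.0ms=1b
4) 1200.0ms=4b +300.0ms=1b
5) 1500.0ms=5b +150.0ms=1/2b
6) 1650.0ms=11/2b +150.0ms=1/2b
7) 1800.0ms=6b +600.0ms=2b
8) 2400.0ms=8b +600.0ms=2b
9) 3000.0ms=10b +300.0ms=1b
10) 3300.0ms=11b +300.0ms=1b
11) 3600.0ms=12b +171.429ms=4/7b
12) 3771.429ms=88/7b +171.429ms=4/7b
13) 3942.857ms=92/7b +342.857ms=8/7b
14) 4285.714ms=100/7b +171.429ms=4/7b
15) 4457.143ms=104/7b +171.429ms=4/7b
16) 4628.571ms=108/7b +171.429ms=4/7b
Σ=16b of 16 (200bpm 4/4) — PASS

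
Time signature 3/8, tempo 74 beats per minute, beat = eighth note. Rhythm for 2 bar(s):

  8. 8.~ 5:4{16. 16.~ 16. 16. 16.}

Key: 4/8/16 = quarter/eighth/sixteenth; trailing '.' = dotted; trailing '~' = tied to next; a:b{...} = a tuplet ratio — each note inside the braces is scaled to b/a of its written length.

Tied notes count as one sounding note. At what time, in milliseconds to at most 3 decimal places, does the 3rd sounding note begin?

1. 0.0ms @ 0 + 1216.216ms (3/2)
2. 1216.216ms @ 3/2 + 1702.703ms (21/10)
3. 2918.919ms @ 18/5 + 972.973ms (6/5)
4. 3891.892ms @ 24/5 + 486.486ms (3/5)
5. 4378.378ms @ 27/5 + 486.486ms (3/5)

note 3 onset = 18/5b = 2918.919ms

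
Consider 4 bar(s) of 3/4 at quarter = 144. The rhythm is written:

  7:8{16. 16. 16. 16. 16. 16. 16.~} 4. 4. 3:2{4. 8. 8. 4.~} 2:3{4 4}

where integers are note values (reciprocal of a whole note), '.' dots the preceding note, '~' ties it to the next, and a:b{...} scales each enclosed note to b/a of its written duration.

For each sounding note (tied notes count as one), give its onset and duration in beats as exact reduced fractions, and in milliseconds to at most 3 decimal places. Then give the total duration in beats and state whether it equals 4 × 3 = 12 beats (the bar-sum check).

1) 0.0ms=0b +178.571ms=3/7b
2) 178.571ms=3/7b +178.571ms=3/7b
3) 357.143ms=6/7b +178.571ms=3/7b
4) 535.714ms=9/7b +178.571ms=3/7b
5) 714.286ms=12/7b +178.571ms=3/7b
6) 892.857ms=15/7b +178.571ms=3/7b
7) 1071.429ms=18/7b +803.571ms=27/14b
8) 1875.0ms=9/2b +625.0ms=3/2b
9) 2500.0ms=6b +416.667ms=1b
10) 2916.667ms=7b +208.333ms=1/2b
11) 3125.0ms=15/2b +208.333ms=1/2b
12) 3333.333ms=8b +1041.667ms=5/2b
13) 4375.0ms=21/2b +625.0ms=3/2b
Σ=12b of 12 (144bpm 3/4) — PASS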